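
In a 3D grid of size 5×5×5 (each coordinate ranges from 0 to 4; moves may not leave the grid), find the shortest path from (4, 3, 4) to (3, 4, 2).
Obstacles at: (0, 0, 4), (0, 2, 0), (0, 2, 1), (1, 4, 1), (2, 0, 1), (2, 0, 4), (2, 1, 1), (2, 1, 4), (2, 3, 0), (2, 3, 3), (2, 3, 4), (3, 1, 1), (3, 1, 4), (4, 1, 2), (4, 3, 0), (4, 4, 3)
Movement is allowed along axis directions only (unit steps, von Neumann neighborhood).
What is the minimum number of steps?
4
(one shortest path: (4, 3, 4) → (3, 3, 4) → (3, 4, 4) → (3, 4, 3) → (3, 4, 2))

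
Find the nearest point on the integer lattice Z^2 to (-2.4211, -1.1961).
(-2, -1)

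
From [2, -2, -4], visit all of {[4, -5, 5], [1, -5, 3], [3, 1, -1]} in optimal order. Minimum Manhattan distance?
24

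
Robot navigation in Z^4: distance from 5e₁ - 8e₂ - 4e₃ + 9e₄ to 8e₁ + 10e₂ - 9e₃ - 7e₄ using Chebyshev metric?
18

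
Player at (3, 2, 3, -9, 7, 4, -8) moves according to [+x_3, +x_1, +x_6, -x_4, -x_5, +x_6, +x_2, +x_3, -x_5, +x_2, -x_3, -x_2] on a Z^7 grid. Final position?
(4, 3, 4, -10, 5, 6, -8)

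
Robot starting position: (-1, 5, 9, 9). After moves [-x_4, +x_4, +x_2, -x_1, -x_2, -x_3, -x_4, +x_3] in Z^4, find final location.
(-2, 5, 9, 8)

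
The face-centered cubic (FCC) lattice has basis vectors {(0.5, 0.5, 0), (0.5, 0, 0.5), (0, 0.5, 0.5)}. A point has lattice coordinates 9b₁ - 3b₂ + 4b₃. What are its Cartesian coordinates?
(3, 6.5, 0.5)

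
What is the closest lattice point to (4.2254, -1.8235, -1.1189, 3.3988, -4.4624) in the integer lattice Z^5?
(4, -2, -1, 3, -4)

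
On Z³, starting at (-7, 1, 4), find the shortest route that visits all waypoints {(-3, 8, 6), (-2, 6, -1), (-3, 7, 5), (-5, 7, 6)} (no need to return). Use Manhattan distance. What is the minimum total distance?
23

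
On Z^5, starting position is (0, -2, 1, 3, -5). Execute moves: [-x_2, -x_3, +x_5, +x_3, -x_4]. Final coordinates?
(0, -3, 1, 2, -4)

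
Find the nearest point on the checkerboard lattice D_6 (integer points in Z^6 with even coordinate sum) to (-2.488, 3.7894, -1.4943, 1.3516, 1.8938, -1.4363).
(-2, 4, -2, 1, 2, -1)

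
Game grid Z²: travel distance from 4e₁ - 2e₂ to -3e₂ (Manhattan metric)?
5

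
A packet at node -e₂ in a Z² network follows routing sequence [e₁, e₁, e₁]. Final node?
(3, -1)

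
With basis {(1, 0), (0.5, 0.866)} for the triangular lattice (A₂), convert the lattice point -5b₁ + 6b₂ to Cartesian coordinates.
(-2, 5.196)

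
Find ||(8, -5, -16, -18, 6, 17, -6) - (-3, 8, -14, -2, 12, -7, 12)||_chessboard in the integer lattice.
24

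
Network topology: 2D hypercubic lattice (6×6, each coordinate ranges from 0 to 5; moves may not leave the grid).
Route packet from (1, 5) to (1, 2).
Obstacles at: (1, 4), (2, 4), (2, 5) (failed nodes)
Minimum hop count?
5
(one shortest path: (1, 5) → (0, 5) → (0, 4) → (0, 3) → (1, 3) → (1, 2))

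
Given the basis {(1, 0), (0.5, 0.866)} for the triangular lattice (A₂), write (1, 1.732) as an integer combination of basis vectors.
2b₂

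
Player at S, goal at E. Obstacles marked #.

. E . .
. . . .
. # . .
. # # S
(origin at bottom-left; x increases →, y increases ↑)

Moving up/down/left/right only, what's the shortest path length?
5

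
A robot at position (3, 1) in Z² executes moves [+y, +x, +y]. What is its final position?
(4, 3)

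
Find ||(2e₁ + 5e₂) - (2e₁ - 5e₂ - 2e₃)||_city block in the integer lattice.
12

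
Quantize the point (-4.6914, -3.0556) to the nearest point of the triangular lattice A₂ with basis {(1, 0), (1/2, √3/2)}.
(-4.5, -2.598)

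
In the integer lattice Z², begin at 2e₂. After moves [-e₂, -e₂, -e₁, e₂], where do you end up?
(-1, 1)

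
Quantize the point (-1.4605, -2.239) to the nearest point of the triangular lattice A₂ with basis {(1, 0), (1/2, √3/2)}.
(-1.5, -2.598)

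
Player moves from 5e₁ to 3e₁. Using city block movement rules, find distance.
2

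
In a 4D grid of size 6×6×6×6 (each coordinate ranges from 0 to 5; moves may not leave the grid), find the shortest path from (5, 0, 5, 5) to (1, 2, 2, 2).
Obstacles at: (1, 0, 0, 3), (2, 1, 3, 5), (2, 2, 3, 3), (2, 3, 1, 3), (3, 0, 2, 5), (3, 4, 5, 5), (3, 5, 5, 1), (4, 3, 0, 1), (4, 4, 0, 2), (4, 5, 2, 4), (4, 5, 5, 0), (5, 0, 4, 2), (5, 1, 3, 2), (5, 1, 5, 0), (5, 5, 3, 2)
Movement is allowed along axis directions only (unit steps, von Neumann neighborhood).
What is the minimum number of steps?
12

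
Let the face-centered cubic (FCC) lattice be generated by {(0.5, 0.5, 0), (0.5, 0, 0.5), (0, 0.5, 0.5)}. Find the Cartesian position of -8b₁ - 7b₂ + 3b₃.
(-7.5, -2.5, -2)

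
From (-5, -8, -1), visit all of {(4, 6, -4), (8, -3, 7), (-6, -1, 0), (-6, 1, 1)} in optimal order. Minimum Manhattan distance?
56
(one optimal route: (-5, -8, -1) → (-6, -1, 0) → (-6, 1, 1) → (4, 6, -4) → (8, -3, 7))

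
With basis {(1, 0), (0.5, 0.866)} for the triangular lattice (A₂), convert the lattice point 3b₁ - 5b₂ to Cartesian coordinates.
(0.5, -4.33)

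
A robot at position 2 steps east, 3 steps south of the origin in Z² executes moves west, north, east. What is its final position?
(2, -2)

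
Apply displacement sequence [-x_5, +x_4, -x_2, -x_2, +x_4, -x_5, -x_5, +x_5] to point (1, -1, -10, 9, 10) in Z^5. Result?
(1, -3, -10, 11, 8)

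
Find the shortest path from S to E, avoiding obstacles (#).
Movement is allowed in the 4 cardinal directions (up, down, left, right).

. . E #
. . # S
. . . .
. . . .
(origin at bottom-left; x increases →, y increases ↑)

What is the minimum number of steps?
6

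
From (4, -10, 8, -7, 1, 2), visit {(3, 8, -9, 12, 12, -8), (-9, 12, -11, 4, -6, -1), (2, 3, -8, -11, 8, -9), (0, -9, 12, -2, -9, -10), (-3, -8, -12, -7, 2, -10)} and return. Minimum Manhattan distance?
266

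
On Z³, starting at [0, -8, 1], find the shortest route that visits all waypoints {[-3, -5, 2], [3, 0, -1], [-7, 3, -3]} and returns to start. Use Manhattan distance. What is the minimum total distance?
52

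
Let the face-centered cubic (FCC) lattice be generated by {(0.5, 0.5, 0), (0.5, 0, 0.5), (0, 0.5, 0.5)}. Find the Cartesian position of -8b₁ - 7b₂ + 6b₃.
(-7.5, -1, -0.5)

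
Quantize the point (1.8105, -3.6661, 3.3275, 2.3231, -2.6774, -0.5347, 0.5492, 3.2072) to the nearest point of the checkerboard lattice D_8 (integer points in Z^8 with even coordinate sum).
(2, -4, 3, 2, -3, 0, 1, 3)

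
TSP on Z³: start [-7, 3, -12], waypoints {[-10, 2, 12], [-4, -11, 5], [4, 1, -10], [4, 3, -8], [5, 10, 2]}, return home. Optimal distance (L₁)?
124
(one optimal route: (-7, 3, -12) → (-10, 2, 12) → (-4, -11, 5) → (5, 10, 2) → (4, 3, -8) → (4, 1, -10) → (-7, 3, -12))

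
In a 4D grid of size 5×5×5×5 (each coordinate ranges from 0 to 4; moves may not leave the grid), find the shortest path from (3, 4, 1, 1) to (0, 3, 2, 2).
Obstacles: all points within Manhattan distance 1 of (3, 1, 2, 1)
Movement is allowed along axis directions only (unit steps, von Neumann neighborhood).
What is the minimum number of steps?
6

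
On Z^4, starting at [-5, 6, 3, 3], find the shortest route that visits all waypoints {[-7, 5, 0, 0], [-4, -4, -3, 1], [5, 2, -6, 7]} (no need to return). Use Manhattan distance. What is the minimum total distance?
49
(one optimal route: (-5, 6, 3, 3) → (-7, 5, 0, 0) → (-4, -4, -3, 1) → (5, 2, -6, 7))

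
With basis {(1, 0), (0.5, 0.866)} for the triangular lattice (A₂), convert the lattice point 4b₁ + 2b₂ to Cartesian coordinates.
(5, 1.732)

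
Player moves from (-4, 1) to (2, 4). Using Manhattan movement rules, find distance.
9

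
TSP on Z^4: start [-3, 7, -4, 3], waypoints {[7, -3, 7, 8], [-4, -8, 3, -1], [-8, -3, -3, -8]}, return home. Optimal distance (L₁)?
114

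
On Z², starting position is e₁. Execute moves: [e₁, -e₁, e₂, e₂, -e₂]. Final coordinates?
(1, 1)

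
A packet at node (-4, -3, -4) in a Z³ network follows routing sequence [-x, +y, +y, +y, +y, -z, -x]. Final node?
(-6, 1, -5)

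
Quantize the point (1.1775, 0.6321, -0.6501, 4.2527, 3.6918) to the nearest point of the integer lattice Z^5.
(1, 1, -1, 4, 4)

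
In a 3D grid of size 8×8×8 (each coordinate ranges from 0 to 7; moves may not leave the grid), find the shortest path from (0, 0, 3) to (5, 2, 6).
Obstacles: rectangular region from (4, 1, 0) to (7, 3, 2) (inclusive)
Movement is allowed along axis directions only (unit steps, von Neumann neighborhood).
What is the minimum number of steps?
10
(one shortest path: (0, 0, 3) → (1, 0, 3) → (2, 0, 3) → (3, 0, 3) → (4, 0, 3) → (5, 0, 3) → (5, 1, 3) → (5, 2, 3) → (5, 2, 4) → (5, 2, 5) → (5, 2, 6))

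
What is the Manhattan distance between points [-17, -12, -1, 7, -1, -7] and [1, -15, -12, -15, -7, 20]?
87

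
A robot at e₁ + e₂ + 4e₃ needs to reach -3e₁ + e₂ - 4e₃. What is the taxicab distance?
12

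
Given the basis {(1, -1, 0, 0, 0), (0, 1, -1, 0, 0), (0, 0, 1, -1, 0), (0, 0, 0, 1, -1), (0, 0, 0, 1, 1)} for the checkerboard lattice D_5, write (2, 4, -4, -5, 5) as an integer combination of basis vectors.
2b₁ + 6b₂ + 2b₃ - 4b₄ + b₅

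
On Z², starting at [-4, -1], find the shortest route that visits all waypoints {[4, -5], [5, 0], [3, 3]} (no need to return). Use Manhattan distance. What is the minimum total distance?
22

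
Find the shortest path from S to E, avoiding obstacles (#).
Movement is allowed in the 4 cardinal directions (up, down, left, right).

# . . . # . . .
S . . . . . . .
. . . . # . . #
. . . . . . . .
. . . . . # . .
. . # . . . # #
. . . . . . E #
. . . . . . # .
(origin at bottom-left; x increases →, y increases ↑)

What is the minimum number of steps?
11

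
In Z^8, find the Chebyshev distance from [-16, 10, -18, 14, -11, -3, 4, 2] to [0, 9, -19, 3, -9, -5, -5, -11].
16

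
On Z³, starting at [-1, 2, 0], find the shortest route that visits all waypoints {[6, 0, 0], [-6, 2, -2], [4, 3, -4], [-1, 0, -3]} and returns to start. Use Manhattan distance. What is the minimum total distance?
42
(one optimal route: (-1, 2, 0) → (6, 0, 0) → (4, 3, -4) → (-1, 0, -3) → (-6, 2, -2) → (-1, 2, 0))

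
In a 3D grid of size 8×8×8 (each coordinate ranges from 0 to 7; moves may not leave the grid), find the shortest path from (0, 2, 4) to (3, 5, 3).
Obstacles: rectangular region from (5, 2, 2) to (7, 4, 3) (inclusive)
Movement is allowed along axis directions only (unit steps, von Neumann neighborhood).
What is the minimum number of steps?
7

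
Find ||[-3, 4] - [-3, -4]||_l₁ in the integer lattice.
8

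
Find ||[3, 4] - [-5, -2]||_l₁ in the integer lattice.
14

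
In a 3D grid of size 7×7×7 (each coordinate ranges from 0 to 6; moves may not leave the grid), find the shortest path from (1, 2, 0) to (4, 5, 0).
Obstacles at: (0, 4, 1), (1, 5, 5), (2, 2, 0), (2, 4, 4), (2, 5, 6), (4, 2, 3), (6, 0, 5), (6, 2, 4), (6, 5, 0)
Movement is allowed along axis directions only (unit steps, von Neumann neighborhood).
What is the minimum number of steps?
6
(one shortest path: (1, 2, 0) → (1, 3, 0) → (2, 3, 0) → (3, 3, 0) → (4, 3, 0) → (4, 4, 0) → (4, 5, 0))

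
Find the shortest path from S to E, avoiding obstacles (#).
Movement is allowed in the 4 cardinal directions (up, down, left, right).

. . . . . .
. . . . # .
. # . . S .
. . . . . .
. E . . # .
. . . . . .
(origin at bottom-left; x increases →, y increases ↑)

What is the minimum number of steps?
5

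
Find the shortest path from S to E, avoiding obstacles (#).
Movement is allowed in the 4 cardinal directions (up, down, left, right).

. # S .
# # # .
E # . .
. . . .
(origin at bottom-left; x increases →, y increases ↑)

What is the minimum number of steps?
8
(one shortest path: (2, 3) → (3, 3) → (3, 2) → (3, 1) → (2, 1) → (2, 0) → (1, 0) → (0, 0) → (0, 1))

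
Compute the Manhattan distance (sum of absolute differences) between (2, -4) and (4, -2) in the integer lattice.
4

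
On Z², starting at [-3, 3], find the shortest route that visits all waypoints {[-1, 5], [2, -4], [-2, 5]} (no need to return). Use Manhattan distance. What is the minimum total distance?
16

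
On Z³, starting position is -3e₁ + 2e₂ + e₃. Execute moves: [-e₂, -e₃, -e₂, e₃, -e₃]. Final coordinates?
(-3, 0, 0)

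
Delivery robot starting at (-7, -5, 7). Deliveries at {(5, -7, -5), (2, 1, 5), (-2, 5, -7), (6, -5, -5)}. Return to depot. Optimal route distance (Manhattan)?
86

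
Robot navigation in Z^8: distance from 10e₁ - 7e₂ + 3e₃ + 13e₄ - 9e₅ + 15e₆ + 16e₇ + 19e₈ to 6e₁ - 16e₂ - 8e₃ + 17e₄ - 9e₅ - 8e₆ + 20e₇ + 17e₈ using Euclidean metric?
27.9821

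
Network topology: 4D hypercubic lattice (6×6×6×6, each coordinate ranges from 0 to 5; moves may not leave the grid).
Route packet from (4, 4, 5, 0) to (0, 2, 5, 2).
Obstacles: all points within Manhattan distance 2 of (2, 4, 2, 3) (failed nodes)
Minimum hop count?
8
(one shortest path: (4, 4, 5, 0) → (3, 4, 5, 0) → (2, 4, 5, 0) → (1, 4, 5, 0) → (0, 4, 5, 0) → (0, 3, 5, 0) → (0, 2, 5, 0) → (0, 2, 5, 1) → (0, 2, 5, 2))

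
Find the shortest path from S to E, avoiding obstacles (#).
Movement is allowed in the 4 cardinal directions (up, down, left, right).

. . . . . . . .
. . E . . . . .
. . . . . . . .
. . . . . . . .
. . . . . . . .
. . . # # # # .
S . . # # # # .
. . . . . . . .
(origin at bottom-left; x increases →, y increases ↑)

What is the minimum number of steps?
7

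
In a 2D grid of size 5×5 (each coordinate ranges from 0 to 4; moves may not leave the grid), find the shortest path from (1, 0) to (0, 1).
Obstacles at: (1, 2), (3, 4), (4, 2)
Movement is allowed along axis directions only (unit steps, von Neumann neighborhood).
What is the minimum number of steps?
2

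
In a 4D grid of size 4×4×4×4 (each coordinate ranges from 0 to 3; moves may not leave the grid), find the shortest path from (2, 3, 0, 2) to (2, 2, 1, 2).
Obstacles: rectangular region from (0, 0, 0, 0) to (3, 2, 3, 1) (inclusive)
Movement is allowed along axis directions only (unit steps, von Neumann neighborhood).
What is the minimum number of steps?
2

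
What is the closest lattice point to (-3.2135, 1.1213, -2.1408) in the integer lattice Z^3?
(-3, 1, -2)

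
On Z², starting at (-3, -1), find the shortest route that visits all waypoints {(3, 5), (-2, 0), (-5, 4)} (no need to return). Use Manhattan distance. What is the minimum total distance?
18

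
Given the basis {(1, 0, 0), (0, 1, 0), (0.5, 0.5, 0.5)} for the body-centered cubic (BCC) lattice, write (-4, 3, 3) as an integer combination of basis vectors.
-7b₁ + 6b₃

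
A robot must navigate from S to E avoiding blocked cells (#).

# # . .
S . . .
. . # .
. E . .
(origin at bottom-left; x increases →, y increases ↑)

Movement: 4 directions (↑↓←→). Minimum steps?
3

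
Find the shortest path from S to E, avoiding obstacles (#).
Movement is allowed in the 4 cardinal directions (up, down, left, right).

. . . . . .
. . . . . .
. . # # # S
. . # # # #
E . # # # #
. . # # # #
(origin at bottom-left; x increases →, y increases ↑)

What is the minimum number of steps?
9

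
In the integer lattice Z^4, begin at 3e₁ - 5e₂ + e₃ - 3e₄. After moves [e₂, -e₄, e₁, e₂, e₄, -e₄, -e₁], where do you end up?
(3, -3, 1, -4)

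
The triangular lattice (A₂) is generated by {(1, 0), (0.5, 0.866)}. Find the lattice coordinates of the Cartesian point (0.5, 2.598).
-b₁ + 3b₂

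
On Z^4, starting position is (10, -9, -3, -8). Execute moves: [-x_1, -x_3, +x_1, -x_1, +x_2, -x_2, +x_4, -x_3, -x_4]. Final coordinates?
(9, -9, -5, -8)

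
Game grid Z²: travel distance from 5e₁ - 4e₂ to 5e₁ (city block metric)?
4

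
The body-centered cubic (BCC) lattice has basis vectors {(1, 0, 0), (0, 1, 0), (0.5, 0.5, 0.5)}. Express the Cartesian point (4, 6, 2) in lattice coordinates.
2b₁ + 4b₂ + 4b₃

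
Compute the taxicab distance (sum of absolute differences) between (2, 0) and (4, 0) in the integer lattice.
2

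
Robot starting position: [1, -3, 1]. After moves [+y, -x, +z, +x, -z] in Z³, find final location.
(1, -2, 1)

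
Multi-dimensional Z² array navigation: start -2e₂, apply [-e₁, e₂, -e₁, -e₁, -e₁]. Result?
(-4, -1)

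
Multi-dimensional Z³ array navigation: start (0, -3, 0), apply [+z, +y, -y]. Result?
(0, -3, 1)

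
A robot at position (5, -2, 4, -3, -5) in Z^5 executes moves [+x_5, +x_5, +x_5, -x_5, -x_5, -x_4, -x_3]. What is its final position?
(5, -2, 3, -4, -4)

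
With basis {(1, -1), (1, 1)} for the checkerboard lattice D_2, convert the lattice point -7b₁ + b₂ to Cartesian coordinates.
(-6, 8)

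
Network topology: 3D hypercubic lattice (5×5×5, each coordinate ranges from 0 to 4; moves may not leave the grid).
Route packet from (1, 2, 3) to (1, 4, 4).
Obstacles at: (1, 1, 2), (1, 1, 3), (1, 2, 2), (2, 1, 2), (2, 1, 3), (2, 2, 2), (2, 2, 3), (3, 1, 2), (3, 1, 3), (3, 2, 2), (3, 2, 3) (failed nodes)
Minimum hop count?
3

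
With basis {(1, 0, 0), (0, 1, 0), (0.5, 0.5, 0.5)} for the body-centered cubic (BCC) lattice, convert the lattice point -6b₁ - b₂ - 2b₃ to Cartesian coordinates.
(-7, -2, -1)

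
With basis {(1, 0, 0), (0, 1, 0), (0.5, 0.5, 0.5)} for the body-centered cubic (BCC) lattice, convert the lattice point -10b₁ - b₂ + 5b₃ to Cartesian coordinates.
(-7.5, 1.5, 2.5)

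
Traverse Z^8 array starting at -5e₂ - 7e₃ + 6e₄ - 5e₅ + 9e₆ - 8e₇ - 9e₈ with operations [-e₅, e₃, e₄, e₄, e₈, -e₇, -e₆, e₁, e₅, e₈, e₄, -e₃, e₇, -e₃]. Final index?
(1, -5, -8, 9, -5, 8, -8, -7)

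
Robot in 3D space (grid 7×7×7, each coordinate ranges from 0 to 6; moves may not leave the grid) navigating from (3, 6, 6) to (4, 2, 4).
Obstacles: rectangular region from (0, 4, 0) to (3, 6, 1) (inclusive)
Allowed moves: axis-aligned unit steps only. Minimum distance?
7
(one shortest path: (3, 6, 6) → (4, 6, 6) → (4, 5, 6) → (4, 4, 6) → (4, 3, 6) → (4, 2, 6) → (4, 2, 5) → (4, 2, 4))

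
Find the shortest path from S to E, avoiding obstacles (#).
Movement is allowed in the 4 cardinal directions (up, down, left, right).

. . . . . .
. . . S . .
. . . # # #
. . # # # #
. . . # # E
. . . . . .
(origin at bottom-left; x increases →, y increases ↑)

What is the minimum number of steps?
11
(one shortest path: (3, 4) → (2, 4) → (1, 4) → (1, 3) → (1, 2) → (1, 1) → (2, 1) → (2, 0) → (3, 0) → (4, 0) → (5, 0) → (5, 1))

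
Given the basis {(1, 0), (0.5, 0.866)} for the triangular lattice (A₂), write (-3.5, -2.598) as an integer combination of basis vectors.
-2b₁ - 3b₂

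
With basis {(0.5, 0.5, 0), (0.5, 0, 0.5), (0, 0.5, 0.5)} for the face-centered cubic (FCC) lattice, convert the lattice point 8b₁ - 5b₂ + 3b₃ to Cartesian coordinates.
(1.5, 5.5, -1)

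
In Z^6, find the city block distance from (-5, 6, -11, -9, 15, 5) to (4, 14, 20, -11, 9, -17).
78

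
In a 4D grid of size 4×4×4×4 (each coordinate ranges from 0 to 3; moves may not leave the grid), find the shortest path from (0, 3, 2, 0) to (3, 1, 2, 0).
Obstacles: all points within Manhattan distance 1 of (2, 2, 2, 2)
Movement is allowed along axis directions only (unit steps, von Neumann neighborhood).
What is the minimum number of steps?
5
(one shortest path: (0, 3, 2, 0) → (1, 3, 2, 0) → (2, 3, 2, 0) → (3, 3, 2, 0) → (3, 2, 2, 0) → (3, 1, 2, 0))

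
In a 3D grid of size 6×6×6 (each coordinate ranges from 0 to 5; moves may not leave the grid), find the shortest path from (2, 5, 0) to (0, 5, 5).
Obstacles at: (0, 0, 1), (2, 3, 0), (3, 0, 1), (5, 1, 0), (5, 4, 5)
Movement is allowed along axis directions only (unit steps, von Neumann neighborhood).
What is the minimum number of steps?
7
(one shortest path: (2, 5, 0) → (1, 5, 0) → (0, 5, 0) → (0, 5, 1) → (0, 5, 2) → (0, 5, 3) → (0, 5, 4) → (0, 5, 5))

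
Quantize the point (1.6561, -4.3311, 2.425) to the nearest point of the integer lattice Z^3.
(2, -4, 2)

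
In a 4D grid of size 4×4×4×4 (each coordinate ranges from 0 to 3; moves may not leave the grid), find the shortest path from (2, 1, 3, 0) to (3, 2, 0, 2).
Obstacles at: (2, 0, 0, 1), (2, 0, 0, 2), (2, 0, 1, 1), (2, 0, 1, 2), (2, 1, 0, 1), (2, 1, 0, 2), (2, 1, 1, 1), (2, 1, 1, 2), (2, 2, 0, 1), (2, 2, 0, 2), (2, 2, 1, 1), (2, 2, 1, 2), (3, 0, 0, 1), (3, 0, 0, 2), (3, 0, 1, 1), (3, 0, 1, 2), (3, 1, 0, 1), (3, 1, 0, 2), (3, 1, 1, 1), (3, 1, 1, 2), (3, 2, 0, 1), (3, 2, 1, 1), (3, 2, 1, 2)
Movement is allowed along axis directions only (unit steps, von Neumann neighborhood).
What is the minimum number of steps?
9
(one shortest path: (2, 1, 3, 0) → (3, 1, 3, 0) → (3, 2, 3, 0) → (3, 3, 3, 0) → (3, 3, 2, 0) → (3, 3, 1, 0) → (3, 3, 0, 0) → (3, 3, 0, 1) → (3, 3, 0, 2) → (3, 2, 0, 2))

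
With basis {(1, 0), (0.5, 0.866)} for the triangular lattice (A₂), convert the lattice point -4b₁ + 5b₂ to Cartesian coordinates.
(-1.5, 4.33)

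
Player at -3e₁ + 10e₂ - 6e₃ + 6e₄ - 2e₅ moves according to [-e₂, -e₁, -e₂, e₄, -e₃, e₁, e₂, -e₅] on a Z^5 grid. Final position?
(-3, 9, -7, 7, -3)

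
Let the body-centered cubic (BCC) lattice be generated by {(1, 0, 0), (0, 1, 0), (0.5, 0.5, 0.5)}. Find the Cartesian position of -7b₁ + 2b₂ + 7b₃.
(-3.5, 5.5, 3.5)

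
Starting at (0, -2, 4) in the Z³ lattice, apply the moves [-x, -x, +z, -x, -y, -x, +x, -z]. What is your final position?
(-3, -3, 4)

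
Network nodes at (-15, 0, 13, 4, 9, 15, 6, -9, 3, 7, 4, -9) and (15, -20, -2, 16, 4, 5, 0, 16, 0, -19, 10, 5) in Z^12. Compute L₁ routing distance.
172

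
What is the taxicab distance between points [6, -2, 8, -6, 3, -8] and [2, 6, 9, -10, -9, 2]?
39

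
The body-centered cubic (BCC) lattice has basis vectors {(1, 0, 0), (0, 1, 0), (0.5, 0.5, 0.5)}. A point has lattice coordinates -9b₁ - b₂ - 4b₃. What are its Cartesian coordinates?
(-11, -3, -2)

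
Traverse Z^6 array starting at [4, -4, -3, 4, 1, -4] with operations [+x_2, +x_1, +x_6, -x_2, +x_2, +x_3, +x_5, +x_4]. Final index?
(5, -3, -2, 5, 2, -3)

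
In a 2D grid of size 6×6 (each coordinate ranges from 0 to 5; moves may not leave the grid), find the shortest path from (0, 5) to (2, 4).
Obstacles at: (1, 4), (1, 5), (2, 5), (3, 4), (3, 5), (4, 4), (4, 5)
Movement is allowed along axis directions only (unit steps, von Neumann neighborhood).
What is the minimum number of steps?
5
(one shortest path: (0, 5) → (0, 4) → (0, 3) → (1, 3) → (2, 3) → (2, 4))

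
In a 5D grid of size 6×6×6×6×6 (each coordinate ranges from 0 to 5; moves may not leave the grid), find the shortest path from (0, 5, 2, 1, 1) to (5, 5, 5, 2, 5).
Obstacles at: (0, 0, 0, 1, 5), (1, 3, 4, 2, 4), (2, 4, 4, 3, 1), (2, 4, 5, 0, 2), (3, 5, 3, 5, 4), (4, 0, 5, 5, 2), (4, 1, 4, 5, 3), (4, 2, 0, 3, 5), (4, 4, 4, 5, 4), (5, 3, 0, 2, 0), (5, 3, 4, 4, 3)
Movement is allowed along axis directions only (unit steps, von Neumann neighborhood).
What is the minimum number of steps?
13
(one shortest path: (0, 5, 2, 1, 1) → (1, 5, 2, 1, 1) → (2, 5, 2, 1, 1) → (3, 5, 2, 1, 1) → (4, 5, 2, 1, 1) → (5, 5, 2, 1, 1) → (5, 5, 3, 1, 1) → (5, 5, 4, 1, 1) → (5, 5, 5, 1, 1) → (5, 5, 5, 2, 1) → (5, 5, 5, 2, 2) → (5, 5, 5, 2, 3) → (5, 5, 5, 2, 4) → (5, 5, 5, 2, 5))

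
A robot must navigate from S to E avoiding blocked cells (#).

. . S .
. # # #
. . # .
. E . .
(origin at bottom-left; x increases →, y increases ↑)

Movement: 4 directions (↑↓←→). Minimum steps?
6
(one shortest path: (2, 3) → (1, 3) → (0, 3) → (0, 2) → (0, 1) → (1, 1) → (1, 0))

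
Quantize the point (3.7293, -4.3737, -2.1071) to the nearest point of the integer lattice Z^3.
(4, -4, -2)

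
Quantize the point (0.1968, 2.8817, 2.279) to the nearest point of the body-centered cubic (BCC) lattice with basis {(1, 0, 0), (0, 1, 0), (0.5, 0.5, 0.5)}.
(0, 3, 2)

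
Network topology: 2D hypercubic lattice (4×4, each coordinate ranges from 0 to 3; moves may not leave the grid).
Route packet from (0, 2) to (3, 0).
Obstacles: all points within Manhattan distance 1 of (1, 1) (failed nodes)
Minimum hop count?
7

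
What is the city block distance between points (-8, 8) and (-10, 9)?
3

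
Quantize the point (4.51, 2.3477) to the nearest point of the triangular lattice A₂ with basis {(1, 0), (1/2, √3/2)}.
(4.5, 2.598)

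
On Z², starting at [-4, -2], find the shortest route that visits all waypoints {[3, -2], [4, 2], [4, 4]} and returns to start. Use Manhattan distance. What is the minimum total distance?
28
(one optimal route: (-4, -2) → (3, -2) → (4, 2) → (4, 4) → (-4, -2))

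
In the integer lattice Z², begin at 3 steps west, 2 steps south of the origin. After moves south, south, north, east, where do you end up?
(-2, -3)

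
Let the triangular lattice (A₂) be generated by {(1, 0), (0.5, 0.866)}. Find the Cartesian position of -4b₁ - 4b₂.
(-6, -3.464)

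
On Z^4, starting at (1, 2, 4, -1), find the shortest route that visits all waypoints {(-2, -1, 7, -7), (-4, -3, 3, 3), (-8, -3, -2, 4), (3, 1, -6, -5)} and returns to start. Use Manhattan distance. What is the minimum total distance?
88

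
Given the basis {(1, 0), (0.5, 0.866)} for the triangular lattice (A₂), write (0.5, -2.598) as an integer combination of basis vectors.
2b₁ - 3b₂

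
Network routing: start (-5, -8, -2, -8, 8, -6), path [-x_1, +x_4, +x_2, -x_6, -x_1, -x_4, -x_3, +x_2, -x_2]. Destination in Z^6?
(-7, -7, -3, -8, 8, -7)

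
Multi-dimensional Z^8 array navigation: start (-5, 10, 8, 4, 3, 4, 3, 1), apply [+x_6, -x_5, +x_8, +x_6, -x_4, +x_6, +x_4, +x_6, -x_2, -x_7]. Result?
(-5, 9, 8, 4, 2, 8, 2, 2)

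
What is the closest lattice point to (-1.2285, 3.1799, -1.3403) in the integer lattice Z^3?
(-1, 3, -1)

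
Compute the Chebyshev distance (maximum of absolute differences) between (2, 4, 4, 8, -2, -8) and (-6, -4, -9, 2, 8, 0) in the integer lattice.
13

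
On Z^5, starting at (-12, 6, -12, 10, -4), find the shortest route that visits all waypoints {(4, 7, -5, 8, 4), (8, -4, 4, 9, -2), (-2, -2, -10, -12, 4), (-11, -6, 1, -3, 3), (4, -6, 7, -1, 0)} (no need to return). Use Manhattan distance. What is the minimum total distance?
146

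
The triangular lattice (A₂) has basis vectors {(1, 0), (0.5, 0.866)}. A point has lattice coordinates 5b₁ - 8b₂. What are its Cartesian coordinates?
(1, -6.928)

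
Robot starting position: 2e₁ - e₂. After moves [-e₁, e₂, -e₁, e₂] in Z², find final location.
(0, 1)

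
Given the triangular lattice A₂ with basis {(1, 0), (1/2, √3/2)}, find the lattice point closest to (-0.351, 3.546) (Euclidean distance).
(0, 3.464)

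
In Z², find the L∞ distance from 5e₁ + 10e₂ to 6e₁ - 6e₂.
16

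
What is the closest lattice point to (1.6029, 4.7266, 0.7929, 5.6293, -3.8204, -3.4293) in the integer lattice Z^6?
(2, 5, 1, 6, -4, -3)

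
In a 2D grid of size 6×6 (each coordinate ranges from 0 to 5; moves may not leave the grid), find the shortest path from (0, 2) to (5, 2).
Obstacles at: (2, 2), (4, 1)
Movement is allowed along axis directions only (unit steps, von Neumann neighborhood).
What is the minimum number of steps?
7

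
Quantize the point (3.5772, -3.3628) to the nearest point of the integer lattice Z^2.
(4, -3)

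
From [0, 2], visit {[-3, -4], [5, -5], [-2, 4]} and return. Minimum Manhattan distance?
34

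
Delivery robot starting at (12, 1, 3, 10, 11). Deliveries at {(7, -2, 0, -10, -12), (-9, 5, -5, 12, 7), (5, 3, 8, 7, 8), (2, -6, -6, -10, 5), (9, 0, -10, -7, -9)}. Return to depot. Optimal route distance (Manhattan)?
208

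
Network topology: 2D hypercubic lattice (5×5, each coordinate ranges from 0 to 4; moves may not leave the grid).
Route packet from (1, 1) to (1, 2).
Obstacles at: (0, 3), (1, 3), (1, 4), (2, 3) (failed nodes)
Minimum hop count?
1
(one shortest path: (1, 1) → (1, 2))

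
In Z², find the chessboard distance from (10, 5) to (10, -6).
11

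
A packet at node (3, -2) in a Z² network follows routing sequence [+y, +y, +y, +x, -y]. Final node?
(4, 0)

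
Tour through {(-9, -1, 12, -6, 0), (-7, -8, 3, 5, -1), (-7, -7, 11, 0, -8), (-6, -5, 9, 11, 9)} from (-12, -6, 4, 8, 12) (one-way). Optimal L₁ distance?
88
(one optimal route: (-12, -6, 4, 8, 12) → (-6, -5, 9, 11, 9) → (-7, -8, 3, 5, -1) → (-7, -7, 11, 0, -8) → (-9, -1, 12, -6, 0))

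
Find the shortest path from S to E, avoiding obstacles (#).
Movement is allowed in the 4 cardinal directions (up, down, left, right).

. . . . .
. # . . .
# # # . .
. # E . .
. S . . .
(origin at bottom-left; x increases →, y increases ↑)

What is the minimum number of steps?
2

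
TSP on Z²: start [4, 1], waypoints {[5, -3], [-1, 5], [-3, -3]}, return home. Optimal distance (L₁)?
32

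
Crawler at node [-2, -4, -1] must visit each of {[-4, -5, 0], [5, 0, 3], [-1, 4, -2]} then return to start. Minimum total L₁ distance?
46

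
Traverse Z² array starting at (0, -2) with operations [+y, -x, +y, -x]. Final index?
(-2, 0)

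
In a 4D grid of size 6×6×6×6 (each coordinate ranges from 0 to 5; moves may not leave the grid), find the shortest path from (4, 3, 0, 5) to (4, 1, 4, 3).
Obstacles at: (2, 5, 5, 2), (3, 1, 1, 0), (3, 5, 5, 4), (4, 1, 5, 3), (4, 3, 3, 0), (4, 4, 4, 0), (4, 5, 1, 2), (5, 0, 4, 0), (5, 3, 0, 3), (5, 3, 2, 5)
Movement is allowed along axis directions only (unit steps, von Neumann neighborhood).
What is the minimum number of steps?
8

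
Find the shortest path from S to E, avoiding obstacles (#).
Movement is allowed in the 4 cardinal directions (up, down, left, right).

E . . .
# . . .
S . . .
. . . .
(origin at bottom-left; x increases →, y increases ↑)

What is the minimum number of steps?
4
(one shortest path: (0, 1) → (1, 1) → (1, 2) → (1, 3) → (0, 3))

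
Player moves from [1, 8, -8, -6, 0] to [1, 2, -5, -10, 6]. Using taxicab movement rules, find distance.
19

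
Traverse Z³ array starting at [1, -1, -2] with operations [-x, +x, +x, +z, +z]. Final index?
(2, -1, 0)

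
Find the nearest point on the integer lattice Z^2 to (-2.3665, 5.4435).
(-2, 5)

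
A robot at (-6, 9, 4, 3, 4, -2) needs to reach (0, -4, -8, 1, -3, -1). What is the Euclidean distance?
20.0749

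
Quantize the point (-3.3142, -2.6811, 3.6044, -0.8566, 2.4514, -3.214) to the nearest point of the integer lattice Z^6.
(-3, -3, 4, -1, 2, -3)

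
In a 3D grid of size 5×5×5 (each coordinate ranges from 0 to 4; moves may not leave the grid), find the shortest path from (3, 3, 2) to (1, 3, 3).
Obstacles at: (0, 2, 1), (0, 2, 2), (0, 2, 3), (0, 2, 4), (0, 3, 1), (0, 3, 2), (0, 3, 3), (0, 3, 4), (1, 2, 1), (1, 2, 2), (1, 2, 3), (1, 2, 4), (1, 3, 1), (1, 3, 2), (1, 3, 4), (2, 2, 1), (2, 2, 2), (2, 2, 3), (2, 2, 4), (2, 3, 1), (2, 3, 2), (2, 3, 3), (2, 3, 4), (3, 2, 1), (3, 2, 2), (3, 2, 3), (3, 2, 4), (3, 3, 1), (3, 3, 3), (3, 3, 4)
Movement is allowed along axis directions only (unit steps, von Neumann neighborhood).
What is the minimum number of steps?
5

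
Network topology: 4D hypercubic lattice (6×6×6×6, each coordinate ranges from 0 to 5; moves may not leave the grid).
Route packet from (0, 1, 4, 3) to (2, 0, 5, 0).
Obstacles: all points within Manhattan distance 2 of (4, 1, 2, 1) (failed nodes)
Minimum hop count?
7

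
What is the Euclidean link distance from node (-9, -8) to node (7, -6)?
16.1245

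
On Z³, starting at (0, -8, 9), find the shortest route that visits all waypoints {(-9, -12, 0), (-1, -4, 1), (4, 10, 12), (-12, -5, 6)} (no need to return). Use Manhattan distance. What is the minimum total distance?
81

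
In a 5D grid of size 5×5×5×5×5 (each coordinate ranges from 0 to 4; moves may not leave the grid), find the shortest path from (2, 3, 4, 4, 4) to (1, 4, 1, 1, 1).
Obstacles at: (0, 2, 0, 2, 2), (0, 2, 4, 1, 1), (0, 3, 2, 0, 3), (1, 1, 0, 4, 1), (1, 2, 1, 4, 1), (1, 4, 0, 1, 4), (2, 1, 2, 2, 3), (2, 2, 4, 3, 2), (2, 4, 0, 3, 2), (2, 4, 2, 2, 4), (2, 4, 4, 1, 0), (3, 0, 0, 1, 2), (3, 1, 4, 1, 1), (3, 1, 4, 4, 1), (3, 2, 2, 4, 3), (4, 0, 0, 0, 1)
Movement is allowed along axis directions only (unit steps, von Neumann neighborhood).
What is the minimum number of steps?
11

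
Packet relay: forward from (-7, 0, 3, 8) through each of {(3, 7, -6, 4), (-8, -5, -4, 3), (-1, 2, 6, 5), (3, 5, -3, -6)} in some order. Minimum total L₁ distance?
81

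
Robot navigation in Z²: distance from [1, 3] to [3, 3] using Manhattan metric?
2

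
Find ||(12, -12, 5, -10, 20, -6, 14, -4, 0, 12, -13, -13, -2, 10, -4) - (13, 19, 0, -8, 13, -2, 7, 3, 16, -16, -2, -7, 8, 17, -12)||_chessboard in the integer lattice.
31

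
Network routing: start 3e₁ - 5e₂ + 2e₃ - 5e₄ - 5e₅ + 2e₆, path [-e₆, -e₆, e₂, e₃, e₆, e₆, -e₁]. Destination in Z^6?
(2, -4, 3, -5, -5, 2)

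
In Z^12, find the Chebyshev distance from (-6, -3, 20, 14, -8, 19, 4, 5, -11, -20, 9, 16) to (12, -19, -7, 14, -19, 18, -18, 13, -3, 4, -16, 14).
27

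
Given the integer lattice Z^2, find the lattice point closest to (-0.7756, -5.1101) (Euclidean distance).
(-1, -5)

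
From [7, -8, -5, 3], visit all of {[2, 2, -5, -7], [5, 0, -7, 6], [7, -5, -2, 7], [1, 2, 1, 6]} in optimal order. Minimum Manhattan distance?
57
(one optimal route: (7, -8, -5, 3) → (7, -5, -2, 7) → (5, 0, -7, 6) → (1, 2, 1, 6) → (2, 2, -5, -7))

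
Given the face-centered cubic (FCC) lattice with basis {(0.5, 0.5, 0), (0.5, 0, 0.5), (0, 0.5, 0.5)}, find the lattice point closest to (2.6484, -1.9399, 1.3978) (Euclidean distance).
(2.5, -2, 1.5)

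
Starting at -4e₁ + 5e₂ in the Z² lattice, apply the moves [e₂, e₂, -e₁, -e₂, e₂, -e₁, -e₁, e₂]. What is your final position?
(-7, 8)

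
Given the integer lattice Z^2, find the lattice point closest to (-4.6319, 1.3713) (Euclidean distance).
(-5, 1)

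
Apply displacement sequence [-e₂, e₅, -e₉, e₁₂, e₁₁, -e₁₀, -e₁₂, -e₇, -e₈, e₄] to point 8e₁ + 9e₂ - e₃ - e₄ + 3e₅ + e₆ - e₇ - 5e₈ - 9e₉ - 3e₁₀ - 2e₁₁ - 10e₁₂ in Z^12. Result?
(8, 8, -1, 0, 4, 1, -2, -6, -10, -4, -1, -10)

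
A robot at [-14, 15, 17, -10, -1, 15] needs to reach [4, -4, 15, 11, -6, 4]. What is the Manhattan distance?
76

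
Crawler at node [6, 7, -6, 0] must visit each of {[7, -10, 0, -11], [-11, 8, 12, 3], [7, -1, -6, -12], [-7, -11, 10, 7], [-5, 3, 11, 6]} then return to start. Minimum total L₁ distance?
152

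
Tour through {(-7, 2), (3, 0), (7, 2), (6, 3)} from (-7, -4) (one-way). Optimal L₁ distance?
26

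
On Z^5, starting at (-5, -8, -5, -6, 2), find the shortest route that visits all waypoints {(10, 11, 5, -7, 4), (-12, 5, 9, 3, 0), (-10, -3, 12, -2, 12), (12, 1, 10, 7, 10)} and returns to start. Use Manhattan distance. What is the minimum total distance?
198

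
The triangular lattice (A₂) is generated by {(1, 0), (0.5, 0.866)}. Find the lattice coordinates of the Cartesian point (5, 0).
5b₁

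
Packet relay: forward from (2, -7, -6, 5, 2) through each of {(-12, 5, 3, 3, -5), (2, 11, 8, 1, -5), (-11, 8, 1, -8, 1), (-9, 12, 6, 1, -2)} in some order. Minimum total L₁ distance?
101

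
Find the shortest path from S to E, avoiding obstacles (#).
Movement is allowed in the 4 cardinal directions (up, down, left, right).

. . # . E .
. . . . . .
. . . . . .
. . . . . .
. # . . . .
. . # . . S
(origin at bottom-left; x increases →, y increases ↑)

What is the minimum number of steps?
6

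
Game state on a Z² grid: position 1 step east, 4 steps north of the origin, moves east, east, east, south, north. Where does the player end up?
(4, 4)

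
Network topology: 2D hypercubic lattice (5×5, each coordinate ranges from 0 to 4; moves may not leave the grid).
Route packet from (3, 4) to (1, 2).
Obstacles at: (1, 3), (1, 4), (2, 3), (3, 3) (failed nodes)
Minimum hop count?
6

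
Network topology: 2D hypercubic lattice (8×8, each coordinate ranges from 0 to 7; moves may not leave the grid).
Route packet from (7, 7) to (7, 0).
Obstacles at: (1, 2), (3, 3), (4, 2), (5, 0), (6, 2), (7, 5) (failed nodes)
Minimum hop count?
9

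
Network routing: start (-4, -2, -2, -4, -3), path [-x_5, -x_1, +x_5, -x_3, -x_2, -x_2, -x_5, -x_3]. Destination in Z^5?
(-5, -4, -4, -4, -4)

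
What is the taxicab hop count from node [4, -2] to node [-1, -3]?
6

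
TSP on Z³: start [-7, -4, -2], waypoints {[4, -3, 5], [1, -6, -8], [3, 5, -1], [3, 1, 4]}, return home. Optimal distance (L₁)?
70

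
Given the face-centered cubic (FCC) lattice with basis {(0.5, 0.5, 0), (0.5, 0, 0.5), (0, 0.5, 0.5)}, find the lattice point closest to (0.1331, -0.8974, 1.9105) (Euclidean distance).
(0, -1, 2)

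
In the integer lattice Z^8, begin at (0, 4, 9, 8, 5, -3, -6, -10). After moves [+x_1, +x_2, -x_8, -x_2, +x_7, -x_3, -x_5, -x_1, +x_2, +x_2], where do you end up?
(0, 6, 8, 8, 4, -3, -5, -11)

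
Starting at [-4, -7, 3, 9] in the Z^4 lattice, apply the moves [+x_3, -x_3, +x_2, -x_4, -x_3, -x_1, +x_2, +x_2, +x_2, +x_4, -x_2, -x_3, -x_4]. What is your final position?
(-5, -4, 1, 8)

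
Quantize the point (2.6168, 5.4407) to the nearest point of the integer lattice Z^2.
(3, 5)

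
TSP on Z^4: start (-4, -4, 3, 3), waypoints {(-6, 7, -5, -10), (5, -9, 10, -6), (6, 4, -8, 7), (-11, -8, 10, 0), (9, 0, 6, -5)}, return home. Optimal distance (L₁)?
164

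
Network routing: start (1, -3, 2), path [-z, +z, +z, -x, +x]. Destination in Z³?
(1, -3, 3)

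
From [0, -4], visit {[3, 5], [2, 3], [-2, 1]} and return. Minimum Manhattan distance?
28
(one optimal route: (0, -4) → (3, 5) → (2, 3) → (-2, 1) → (0, -4))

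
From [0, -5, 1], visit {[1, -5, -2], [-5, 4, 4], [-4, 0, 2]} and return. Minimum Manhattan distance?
42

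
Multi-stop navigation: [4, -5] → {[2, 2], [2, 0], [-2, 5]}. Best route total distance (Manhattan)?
16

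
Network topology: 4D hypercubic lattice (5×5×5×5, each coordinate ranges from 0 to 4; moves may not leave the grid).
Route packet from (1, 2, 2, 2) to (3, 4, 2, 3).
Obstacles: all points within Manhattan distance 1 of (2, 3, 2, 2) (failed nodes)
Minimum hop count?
5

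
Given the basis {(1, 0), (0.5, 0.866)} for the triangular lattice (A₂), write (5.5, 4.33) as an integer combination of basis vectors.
3b₁ + 5b₂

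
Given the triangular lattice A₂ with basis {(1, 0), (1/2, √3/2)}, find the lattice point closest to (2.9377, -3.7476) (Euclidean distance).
(3, -3.464)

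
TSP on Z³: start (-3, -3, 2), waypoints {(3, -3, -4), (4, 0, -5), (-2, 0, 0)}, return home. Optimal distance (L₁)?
34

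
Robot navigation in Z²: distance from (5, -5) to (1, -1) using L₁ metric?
8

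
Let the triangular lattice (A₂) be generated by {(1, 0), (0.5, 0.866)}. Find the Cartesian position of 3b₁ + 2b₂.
(4, 1.732)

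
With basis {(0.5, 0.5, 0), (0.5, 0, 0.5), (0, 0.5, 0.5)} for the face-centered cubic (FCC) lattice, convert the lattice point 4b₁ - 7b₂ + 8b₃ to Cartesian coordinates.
(-1.5, 6, 0.5)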